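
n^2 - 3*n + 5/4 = (n - 5/2)*(n - 1/2)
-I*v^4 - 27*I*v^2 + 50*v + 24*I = (v - 6*I)*(v + I)*(v + 4*I)*(-I*v + 1)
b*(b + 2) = b^2 + 2*b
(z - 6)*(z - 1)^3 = z^4 - 9*z^3 + 21*z^2 - 19*z + 6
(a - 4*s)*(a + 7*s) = a^2 + 3*a*s - 28*s^2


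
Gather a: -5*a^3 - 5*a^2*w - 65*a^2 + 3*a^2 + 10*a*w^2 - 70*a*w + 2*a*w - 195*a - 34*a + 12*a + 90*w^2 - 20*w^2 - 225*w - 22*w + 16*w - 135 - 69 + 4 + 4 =-5*a^3 + a^2*(-5*w - 62) + a*(10*w^2 - 68*w - 217) + 70*w^2 - 231*w - 196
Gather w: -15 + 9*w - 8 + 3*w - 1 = 12*w - 24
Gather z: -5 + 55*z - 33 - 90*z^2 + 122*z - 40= -90*z^2 + 177*z - 78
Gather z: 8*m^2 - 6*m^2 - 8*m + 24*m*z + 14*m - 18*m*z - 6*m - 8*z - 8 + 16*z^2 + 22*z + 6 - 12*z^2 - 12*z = 2*m^2 + 4*z^2 + z*(6*m + 2) - 2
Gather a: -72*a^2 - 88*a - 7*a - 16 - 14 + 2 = -72*a^2 - 95*a - 28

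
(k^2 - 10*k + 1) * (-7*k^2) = -7*k^4 + 70*k^3 - 7*k^2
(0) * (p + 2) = 0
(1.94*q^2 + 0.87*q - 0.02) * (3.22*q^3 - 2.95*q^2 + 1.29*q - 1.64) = 6.2468*q^5 - 2.9216*q^4 - 0.1283*q^3 - 2.0003*q^2 - 1.4526*q + 0.0328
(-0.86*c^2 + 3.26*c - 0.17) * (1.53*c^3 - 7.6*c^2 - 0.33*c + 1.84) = -1.3158*c^5 + 11.5238*c^4 - 24.7523*c^3 - 1.3662*c^2 + 6.0545*c - 0.3128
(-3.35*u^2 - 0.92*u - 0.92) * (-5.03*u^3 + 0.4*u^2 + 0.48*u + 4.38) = 16.8505*u^5 + 3.2876*u^4 + 2.6516*u^3 - 15.4826*u^2 - 4.4712*u - 4.0296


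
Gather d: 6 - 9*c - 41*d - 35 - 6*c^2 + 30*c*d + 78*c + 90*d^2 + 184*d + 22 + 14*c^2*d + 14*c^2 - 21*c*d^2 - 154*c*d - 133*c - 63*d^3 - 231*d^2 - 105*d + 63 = 8*c^2 - 64*c - 63*d^3 + d^2*(-21*c - 141) + d*(14*c^2 - 124*c + 38) + 56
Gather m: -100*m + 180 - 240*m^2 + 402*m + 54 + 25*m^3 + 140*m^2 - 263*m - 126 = 25*m^3 - 100*m^2 + 39*m + 108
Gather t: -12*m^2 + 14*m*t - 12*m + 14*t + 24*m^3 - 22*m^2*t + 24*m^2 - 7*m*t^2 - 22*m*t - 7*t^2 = 24*m^3 + 12*m^2 - 12*m + t^2*(-7*m - 7) + t*(-22*m^2 - 8*m + 14)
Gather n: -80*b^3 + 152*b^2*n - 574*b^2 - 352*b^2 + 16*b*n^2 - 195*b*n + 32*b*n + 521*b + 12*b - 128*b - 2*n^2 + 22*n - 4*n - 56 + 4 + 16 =-80*b^3 - 926*b^2 + 405*b + n^2*(16*b - 2) + n*(152*b^2 - 163*b + 18) - 36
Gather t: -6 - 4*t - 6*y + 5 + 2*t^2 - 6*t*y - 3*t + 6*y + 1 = 2*t^2 + t*(-6*y - 7)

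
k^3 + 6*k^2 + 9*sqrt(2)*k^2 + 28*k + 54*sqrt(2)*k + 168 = (k + 6)*(k + 2*sqrt(2))*(k + 7*sqrt(2))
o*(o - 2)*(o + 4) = o^3 + 2*o^2 - 8*o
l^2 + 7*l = l*(l + 7)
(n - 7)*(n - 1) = n^2 - 8*n + 7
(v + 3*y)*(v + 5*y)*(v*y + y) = v^3*y + 8*v^2*y^2 + v^2*y + 15*v*y^3 + 8*v*y^2 + 15*y^3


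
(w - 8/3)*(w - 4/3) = w^2 - 4*w + 32/9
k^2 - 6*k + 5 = (k - 5)*(k - 1)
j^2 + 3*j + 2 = (j + 1)*(j + 2)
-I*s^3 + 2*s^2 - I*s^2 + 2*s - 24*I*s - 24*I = (s - 4*I)*(s + 6*I)*(-I*s - I)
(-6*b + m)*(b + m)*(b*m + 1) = -6*b^3*m - 5*b^2*m^2 - 6*b^2 + b*m^3 - 5*b*m + m^2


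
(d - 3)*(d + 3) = d^2 - 9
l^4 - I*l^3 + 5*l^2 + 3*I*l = l*(l - 3*I)*(l + I)^2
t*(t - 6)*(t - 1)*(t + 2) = t^4 - 5*t^3 - 8*t^2 + 12*t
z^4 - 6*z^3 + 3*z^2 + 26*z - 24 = (z - 4)*(z - 3)*(z - 1)*(z + 2)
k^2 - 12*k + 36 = (k - 6)^2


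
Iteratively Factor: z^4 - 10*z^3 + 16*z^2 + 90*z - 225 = (z + 3)*(z^3 - 13*z^2 + 55*z - 75) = (z - 3)*(z + 3)*(z^2 - 10*z + 25) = (z - 5)*(z - 3)*(z + 3)*(z - 5)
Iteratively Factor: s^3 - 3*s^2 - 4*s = (s - 4)*(s^2 + s) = (s - 4)*(s + 1)*(s)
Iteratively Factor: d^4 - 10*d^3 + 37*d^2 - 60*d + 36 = (d - 3)*(d^3 - 7*d^2 + 16*d - 12) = (d - 3)^2*(d^2 - 4*d + 4) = (d - 3)^2*(d - 2)*(d - 2)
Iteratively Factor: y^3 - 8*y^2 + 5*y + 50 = (y - 5)*(y^2 - 3*y - 10) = (y - 5)^2*(y + 2)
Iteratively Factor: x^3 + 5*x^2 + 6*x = (x)*(x^2 + 5*x + 6) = x*(x + 2)*(x + 3)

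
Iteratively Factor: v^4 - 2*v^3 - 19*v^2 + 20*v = (v + 4)*(v^3 - 6*v^2 + 5*v) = v*(v + 4)*(v^2 - 6*v + 5) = v*(v - 1)*(v + 4)*(v - 5)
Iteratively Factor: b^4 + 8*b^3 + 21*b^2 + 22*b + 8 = (b + 4)*(b^3 + 4*b^2 + 5*b + 2) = (b + 1)*(b + 4)*(b^2 + 3*b + 2) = (b + 1)*(b + 2)*(b + 4)*(b + 1)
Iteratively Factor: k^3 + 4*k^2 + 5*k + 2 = (k + 1)*(k^2 + 3*k + 2) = (k + 1)*(k + 2)*(k + 1)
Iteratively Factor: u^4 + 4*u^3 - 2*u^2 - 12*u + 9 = (u + 3)*(u^3 + u^2 - 5*u + 3) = (u - 1)*(u + 3)*(u^2 + 2*u - 3) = (u - 1)^2*(u + 3)*(u + 3)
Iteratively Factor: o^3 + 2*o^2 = (o)*(o^2 + 2*o) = o^2*(o + 2)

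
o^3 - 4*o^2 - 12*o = o*(o - 6)*(o + 2)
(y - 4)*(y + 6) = y^2 + 2*y - 24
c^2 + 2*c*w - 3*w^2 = (c - w)*(c + 3*w)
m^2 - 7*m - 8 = (m - 8)*(m + 1)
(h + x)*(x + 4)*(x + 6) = h*x^2 + 10*h*x + 24*h + x^3 + 10*x^2 + 24*x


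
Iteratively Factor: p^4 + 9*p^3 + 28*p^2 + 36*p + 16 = (p + 4)*(p^3 + 5*p^2 + 8*p + 4) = (p + 2)*(p + 4)*(p^2 + 3*p + 2) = (p + 2)^2*(p + 4)*(p + 1)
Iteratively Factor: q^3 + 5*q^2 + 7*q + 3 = (q + 3)*(q^2 + 2*q + 1) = (q + 1)*(q + 3)*(q + 1)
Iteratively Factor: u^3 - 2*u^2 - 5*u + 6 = (u - 3)*(u^2 + u - 2) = (u - 3)*(u - 1)*(u + 2)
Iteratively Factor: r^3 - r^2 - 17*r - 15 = (r + 1)*(r^2 - 2*r - 15) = (r + 1)*(r + 3)*(r - 5)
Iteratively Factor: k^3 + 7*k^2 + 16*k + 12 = (k + 2)*(k^2 + 5*k + 6) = (k + 2)*(k + 3)*(k + 2)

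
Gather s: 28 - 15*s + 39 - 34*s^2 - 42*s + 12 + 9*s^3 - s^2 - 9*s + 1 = 9*s^3 - 35*s^2 - 66*s + 80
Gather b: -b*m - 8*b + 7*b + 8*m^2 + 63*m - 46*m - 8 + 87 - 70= b*(-m - 1) + 8*m^2 + 17*m + 9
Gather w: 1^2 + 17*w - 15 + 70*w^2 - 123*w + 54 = 70*w^2 - 106*w + 40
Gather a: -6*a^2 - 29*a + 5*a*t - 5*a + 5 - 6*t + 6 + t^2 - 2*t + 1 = -6*a^2 + a*(5*t - 34) + t^2 - 8*t + 12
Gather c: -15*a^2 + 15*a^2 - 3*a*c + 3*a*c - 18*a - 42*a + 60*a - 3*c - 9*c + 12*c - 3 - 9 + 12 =0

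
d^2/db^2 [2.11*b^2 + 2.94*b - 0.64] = 4.22000000000000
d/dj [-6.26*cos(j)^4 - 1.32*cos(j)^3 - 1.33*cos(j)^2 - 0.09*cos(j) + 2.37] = (25.04*cos(j)^3 + 3.96*cos(j)^2 + 2.66*cos(j) + 0.09)*sin(j)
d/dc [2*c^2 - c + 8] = 4*c - 1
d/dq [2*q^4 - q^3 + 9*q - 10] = 8*q^3 - 3*q^2 + 9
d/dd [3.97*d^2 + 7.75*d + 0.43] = 7.94*d + 7.75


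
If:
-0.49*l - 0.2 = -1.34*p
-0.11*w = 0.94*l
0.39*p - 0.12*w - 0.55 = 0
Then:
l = 0.42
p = 0.30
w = -3.60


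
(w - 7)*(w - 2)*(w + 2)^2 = w^4 - 5*w^3 - 18*w^2 + 20*w + 56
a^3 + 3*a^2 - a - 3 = (a - 1)*(a + 1)*(a + 3)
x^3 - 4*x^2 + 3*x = x*(x - 3)*(x - 1)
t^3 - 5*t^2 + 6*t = t*(t - 3)*(t - 2)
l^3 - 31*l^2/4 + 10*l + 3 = (l - 6)*(l - 2)*(l + 1/4)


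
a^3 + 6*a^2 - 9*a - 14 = (a - 2)*(a + 1)*(a + 7)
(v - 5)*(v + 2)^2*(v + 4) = v^4 + 3*v^3 - 20*v^2 - 84*v - 80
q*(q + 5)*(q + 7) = q^3 + 12*q^2 + 35*q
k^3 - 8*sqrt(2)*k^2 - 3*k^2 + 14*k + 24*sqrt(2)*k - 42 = (k - 3)*(k - 7*sqrt(2))*(k - sqrt(2))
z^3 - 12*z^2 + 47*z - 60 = (z - 5)*(z - 4)*(z - 3)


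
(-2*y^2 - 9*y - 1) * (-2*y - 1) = 4*y^3 + 20*y^2 + 11*y + 1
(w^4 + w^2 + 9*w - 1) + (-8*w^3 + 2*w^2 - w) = w^4 - 8*w^3 + 3*w^2 + 8*w - 1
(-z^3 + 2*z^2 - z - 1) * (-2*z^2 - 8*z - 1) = 2*z^5 + 4*z^4 - 13*z^3 + 8*z^2 + 9*z + 1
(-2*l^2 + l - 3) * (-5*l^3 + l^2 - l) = 10*l^5 - 7*l^4 + 18*l^3 - 4*l^2 + 3*l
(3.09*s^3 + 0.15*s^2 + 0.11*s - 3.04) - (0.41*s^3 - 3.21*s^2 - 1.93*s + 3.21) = 2.68*s^3 + 3.36*s^2 + 2.04*s - 6.25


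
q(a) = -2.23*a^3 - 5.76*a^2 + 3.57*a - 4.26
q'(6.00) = -306.39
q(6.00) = -671.88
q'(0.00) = 3.57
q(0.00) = -4.26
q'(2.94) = -88.12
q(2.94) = -100.22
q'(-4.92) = -101.69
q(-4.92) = 104.33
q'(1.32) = -23.29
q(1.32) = -14.71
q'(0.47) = -3.32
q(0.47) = -4.09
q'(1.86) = -41.00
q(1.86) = -31.90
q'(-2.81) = -16.88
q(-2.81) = -10.29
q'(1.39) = -25.37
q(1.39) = -16.42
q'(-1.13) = 8.05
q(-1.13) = -12.43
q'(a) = -6.69*a^2 - 11.52*a + 3.57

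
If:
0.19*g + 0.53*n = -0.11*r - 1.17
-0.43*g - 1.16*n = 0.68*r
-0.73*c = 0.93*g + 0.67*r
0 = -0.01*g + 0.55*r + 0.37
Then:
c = -165.91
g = 129.02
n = -48.81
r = 1.67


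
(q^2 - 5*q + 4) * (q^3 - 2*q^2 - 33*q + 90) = q^5 - 7*q^4 - 19*q^3 + 247*q^2 - 582*q + 360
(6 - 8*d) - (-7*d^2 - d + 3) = 7*d^2 - 7*d + 3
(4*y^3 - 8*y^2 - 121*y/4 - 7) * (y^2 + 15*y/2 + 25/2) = 4*y^5 + 22*y^4 - 161*y^3/4 - 2671*y^2/8 - 3445*y/8 - 175/2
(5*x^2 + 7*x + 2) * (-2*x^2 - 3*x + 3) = -10*x^4 - 29*x^3 - 10*x^2 + 15*x + 6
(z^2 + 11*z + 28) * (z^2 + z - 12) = z^4 + 12*z^3 + 27*z^2 - 104*z - 336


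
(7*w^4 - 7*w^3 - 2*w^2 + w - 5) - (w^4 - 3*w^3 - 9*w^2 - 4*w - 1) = 6*w^4 - 4*w^3 + 7*w^2 + 5*w - 4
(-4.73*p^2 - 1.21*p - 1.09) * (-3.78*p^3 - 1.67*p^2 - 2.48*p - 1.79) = 17.8794*p^5 + 12.4729*p^4 + 17.8713*p^3 + 13.2878*p^2 + 4.8691*p + 1.9511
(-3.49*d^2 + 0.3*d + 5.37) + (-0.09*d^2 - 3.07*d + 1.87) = -3.58*d^2 - 2.77*d + 7.24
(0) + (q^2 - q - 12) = q^2 - q - 12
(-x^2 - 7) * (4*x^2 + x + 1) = -4*x^4 - x^3 - 29*x^2 - 7*x - 7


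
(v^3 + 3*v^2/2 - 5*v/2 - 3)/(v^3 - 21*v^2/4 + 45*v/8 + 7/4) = 4*(2*v^3 + 3*v^2 - 5*v - 6)/(8*v^3 - 42*v^2 + 45*v + 14)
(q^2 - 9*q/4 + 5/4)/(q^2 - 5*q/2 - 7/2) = (-4*q^2 + 9*q - 5)/(2*(-2*q^2 + 5*q + 7))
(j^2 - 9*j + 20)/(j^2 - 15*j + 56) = (j^2 - 9*j + 20)/(j^2 - 15*j + 56)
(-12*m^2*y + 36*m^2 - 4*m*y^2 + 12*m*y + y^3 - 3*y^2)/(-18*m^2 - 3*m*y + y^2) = (2*m*y - 6*m + y^2 - 3*y)/(3*m + y)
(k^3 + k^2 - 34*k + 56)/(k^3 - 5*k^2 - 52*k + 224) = (k - 2)/(k - 8)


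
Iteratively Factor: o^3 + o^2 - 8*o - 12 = (o + 2)*(o^2 - o - 6) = (o - 3)*(o + 2)*(o + 2)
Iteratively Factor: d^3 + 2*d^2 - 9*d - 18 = (d + 2)*(d^2 - 9) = (d - 3)*(d + 2)*(d + 3)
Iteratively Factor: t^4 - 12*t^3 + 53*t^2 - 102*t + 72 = (t - 3)*(t^3 - 9*t^2 + 26*t - 24) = (t - 3)*(t - 2)*(t^2 - 7*t + 12) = (t - 4)*(t - 3)*(t - 2)*(t - 3)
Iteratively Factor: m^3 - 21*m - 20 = (m + 4)*(m^2 - 4*m - 5) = (m - 5)*(m + 4)*(m + 1)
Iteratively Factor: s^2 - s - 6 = (s - 3)*(s + 2)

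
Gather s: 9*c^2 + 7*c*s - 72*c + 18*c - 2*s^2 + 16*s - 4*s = 9*c^2 - 54*c - 2*s^2 + s*(7*c + 12)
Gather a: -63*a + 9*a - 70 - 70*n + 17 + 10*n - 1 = -54*a - 60*n - 54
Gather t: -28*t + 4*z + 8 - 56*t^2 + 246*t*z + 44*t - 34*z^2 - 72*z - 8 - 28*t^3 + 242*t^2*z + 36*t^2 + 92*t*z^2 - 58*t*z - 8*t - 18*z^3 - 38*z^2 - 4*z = -28*t^3 + t^2*(242*z - 20) + t*(92*z^2 + 188*z + 8) - 18*z^3 - 72*z^2 - 72*z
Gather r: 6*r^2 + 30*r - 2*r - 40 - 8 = 6*r^2 + 28*r - 48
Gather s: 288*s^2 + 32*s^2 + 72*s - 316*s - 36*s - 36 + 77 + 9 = 320*s^2 - 280*s + 50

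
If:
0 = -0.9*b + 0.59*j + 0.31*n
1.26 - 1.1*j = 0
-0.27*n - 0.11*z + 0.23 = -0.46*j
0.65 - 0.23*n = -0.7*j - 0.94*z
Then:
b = 1.83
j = 1.15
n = 3.12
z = -0.78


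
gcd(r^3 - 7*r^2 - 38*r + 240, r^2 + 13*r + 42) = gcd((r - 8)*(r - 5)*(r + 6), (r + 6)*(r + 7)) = r + 6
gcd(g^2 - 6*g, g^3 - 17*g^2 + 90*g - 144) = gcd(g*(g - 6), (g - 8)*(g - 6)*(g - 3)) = g - 6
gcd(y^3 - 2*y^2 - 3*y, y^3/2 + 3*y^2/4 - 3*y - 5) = 1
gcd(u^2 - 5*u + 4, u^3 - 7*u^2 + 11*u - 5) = u - 1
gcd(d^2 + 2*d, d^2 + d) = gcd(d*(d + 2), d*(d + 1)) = d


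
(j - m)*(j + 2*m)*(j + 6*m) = j^3 + 7*j^2*m + 4*j*m^2 - 12*m^3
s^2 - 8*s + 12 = (s - 6)*(s - 2)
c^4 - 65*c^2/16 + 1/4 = (c - 2)*(c - 1/4)*(c + 1/4)*(c + 2)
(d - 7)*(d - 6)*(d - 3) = d^3 - 16*d^2 + 81*d - 126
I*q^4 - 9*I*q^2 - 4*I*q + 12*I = (q - 3)*(q + 2)^2*(I*q - I)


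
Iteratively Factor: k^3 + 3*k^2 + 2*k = (k)*(k^2 + 3*k + 2) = k*(k + 2)*(k + 1)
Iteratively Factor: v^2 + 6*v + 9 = (v + 3)*(v + 3)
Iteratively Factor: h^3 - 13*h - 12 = (h - 4)*(h^2 + 4*h + 3) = (h - 4)*(h + 3)*(h + 1)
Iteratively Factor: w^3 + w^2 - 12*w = (w)*(w^2 + w - 12) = w*(w - 3)*(w + 4)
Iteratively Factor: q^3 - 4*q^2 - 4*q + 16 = (q - 4)*(q^2 - 4) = (q - 4)*(q + 2)*(q - 2)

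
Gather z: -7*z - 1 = -7*z - 1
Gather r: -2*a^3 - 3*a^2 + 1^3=-2*a^3 - 3*a^2 + 1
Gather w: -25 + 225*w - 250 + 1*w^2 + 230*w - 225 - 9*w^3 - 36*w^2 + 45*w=-9*w^3 - 35*w^2 + 500*w - 500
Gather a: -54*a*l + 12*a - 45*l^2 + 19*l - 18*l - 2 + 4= a*(12 - 54*l) - 45*l^2 + l + 2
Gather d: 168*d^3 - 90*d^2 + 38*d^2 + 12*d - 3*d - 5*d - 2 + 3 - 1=168*d^3 - 52*d^2 + 4*d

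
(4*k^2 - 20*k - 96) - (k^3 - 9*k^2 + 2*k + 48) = -k^3 + 13*k^2 - 22*k - 144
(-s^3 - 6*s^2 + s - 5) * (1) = -s^3 - 6*s^2 + s - 5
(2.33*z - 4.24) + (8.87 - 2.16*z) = 0.17*z + 4.63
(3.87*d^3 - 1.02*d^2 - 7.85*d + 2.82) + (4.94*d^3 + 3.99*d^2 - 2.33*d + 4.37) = 8.81*d^3 + 2.97*d^2 - 10.18*d + 7.19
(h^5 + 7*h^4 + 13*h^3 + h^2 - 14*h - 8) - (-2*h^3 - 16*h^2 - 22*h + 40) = h^5 + 7*h^4 + 15*h^3 + 17*h^2 + 8*h - 48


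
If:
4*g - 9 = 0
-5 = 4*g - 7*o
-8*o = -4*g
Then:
No Solution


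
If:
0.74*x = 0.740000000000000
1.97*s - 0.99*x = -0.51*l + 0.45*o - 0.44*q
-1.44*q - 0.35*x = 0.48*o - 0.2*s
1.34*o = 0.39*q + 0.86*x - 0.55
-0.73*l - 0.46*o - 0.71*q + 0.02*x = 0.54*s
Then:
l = -0.39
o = 0.17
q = -0.20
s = 0.69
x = 1.00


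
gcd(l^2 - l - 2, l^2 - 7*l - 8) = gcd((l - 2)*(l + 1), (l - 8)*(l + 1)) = l + 1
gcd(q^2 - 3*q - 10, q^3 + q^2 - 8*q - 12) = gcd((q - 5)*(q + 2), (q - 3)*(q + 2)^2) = q + 2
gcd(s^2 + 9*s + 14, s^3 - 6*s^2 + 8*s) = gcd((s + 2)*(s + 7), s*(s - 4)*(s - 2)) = 1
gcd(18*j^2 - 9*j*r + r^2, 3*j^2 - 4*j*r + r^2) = -3*j + r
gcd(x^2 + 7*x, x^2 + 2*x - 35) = x + 7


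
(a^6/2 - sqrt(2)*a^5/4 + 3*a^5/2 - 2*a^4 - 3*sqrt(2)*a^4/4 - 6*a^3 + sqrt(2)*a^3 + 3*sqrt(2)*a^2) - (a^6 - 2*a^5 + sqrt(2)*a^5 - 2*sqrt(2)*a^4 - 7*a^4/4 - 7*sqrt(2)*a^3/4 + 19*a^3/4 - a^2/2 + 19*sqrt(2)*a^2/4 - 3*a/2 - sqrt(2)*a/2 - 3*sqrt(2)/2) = -a^6/2 - 5*sqrt(2)*a^5/4 + 7*a^5/2 - a^4/4 + 5*sqrt(2)*a^4/4 - 43*a^3/4 + 11*sqrt(2)*a^3/4 - 7*sqrt(2)*a^2/4 + a^2/2 + sqrt(2)*a/2 + 3*a/2 + 3*sqrt(2)/2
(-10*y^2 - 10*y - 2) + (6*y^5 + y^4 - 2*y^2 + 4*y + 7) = 6*y^5 + y^4 - 12*y^2 - 6*y + 5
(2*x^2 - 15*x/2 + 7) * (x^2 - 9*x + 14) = 2*x^4 - 51*x^3/2 + 205*x^2/2 - 168*x + 98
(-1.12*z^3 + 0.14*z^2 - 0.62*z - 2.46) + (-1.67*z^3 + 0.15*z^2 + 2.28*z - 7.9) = -2.79*z^3 + 0.29*z^2 + 1.66*z - 10.36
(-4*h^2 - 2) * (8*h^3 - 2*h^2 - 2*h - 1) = -32*h^5 + 8*h^4 - 8*h^3 + 8*h^2 + 4*h + 2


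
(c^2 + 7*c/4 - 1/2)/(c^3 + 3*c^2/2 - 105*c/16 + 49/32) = 8*(c + 2)/(8*c^2 + 14*c - 49)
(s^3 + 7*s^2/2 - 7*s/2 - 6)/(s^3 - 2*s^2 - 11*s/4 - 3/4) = 2*(-2*s^3 - 7*s^2 + 7*s + 12)/(-4*s^3 + 8*s^2 + 11*s + 3)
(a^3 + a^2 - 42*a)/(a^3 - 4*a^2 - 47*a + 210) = a/(a - 5)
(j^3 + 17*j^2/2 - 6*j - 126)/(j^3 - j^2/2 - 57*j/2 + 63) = (j + 6)/(j - 3)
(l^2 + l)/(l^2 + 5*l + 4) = l/(l + 4)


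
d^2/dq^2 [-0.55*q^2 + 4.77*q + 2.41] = -1.10000000000000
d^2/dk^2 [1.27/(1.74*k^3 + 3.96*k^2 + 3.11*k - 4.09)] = (-(13.2588*k + 10.0584)*(1.74*k^3 + 3.96*k^2 + 3.11*k - 4.09) + 1.27*(5.22*k^2 + 7.92*k + 3.11)*(10.44*k^2 + 15.84*k + 6.22))/(1.74*k^3 + 3.96*k^2 + 3.11*k - 4.09)^3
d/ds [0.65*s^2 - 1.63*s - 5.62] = 1.3*s - 1.63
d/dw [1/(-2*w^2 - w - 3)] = (4*w + 1)/(2*w^2 + w + 3)^2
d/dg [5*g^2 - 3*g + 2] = 10*g - 3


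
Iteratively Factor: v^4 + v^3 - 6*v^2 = (v)*(v^3 + v^2 - 6*v) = v*(v + 3)*(v^2 - 2*v) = v*(v - 2)*(v + 3)*(v)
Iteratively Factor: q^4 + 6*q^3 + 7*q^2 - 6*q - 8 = (q + 2)*(q^3 + 4*q^2 - q - 4) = (q + 2)*(q + 4)*(q^2 - 1) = (q - 1)*(q + 2)*(q + 4)*(q + 1)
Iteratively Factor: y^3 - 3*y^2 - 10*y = (y - 5)*(y^2 + 2*y) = (y - 5)*(y + 2)*(y)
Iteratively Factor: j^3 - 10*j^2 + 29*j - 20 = (j - 4)*(j^2 - 6*j + 5) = (j - 4)*(j - 1)*(j - 5)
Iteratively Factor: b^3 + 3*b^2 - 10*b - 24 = (b + 4)*(b^2 - b - 6) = (b - 3)*(b + 4)*(b + 2)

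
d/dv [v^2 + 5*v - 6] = 2*v + 5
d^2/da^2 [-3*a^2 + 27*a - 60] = -6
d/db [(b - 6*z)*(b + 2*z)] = 2*b - 4*z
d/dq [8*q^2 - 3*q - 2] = 16*q - 3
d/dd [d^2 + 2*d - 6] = 2*d + 2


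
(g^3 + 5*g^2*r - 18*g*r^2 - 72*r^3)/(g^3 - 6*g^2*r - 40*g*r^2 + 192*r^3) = (-g - 3*r)/(-g + 8*r)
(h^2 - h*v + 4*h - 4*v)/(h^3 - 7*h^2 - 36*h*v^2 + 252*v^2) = (h^2 - h*v + 4*h - 4*v)/(h^3 - 7*h^2 - 36*h*v^2 + 252*v^2)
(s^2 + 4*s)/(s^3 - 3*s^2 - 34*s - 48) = s*(s + 4)/(s^3 - 3*s^2 - 34*s - 48)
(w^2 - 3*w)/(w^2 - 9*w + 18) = w/(w - 6)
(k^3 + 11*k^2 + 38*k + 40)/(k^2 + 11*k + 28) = (k^2 + 7*k + 10)/(k + 7)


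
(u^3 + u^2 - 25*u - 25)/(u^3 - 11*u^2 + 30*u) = (u^2 + 6*u + 5)/(u*(u - 6))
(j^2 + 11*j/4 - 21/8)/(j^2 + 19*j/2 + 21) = (j - 3/4)/(j + 6)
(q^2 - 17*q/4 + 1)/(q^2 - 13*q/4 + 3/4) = (q - 4)/(q - 3)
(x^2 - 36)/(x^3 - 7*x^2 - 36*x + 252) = 1/(x - 7)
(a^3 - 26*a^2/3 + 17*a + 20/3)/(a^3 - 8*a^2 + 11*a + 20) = (a + 1/3)/(a + 1)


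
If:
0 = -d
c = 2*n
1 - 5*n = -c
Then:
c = 2/3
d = 0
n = 1/3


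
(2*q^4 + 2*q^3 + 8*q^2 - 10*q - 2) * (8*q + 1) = 16*q^5 + 18*q^4 + 66*q^3 - 72*q^2 - 26*q - 2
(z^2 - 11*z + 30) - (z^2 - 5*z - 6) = 36 - 6*z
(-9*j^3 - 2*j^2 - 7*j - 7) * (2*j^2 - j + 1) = -18*j^5 + 5*j^4 - 21*j^3 - 9*j^2 - 7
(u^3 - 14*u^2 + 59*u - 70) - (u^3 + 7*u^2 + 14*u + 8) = -21*u^2 + 45*u - 78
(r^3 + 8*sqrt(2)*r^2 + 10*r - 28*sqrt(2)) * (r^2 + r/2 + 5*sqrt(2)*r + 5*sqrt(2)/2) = r^5 + r^4/2 + 13*sqrt(2)*r^4 + 13*sqrt(2)*r^3/2 + 90*r^3 + 22*sqrt(2)*r^2 + 45*r^2 - 280*r + 11*sqrt(2)*r - 140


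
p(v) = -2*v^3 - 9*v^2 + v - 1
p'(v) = -6*v^2 - 18*v + 1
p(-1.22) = -11.98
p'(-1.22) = 14.03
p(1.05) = -12.19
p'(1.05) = -24.52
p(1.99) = -50.41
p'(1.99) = -58.58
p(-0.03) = -1.04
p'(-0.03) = 1.53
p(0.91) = -9.05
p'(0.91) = -20.35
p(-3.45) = -29.45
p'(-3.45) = -8.32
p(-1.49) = -15.86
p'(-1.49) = 14.50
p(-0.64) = -4.80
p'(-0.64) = 10.06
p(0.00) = -1.00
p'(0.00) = 1.00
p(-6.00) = 101.00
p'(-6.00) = -107.00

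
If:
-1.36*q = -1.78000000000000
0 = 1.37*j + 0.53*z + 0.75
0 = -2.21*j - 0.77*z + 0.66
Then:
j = 7.97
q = 1.31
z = -22.01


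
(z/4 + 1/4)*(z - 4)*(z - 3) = z^3/4 - 3*z^2/2 + 5*z/4 + 3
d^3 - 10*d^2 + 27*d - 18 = (d - 6)*(d - 3)*(d - 1)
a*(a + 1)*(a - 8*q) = a^3 - 8*a^2*q + a^2 - 8*a*q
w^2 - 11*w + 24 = (w - 8)*(w - 3)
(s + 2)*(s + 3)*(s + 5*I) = s^3 + 5*s^2 + 5*I*s^2 + 6*s + 25*I*s + 30*I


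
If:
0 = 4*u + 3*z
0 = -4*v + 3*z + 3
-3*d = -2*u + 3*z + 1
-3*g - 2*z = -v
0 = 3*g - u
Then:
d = -31/12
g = -3/8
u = -9/8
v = 15/8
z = 3/2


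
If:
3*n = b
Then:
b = 3*n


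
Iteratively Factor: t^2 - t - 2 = (t - 2)*(t + 1)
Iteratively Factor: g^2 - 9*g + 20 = (g - 4)*(g - 5)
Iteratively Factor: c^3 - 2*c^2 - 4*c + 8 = (c - 2)*(c^2 - 4) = (c - 2)^2*(c + 2)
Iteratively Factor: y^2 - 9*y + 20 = (y - 4)*(y - 5)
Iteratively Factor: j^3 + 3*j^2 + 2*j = (j)*(j^2 + 3*j + 2) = j*(j + 1)*(j + 2)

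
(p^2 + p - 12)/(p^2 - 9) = (p + 4)/(p + 3)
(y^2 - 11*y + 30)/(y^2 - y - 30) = (y - 5)/(y + 5)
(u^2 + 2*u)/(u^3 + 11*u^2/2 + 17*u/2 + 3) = 2*u/(2*u^2 + 7*u + 3)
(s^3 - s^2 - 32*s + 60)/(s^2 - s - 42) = (s^2 - 7*s + 10)/(s - 7)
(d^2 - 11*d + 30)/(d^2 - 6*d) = (d - 5)/d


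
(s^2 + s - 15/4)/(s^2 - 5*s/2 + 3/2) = (s + 5/2)/(s - 1)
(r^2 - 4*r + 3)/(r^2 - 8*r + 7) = (r - 3)/(r - 7)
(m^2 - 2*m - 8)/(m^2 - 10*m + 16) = (m^2 - 2*m - 8)/(m^2 - 10*m + 16)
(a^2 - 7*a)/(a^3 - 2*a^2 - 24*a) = (7 - a)/(-a^2 + 2*a + 24)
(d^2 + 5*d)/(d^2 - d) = (d + 5)/(d - 1)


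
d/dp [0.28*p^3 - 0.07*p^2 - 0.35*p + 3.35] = 0.84*p^2 - 0.14*p - 0.35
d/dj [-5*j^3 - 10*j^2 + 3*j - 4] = -15*j^2 - 20*j + 3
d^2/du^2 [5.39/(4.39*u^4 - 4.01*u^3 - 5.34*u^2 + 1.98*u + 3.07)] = ((-283.9452*u^2 + 129.6834*u + 57.5652)*(4.39*u^4 - 4.01*u^3 - 5.34*u^2 + 1.98*u + 3.07) + 5.39*(17.56*u^3 - 12.03*u^2 - 10.68*u + 1.98)*(35.12*u^3 - 24.06*u^2 - 21.36*u + 3.96))/(4.39*u^4 - 4.01*u^3 - 5.34*u^2 + 1.98*u + 3.07)^3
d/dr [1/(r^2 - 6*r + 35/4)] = 32*(3 - r)/(4*r^2 - 24*r + 35)^2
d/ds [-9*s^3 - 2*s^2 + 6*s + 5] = -27*s^2 - 4*s + 6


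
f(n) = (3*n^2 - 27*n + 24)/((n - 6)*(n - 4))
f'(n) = (6*n - 27)/((n - 6)*(n - 4)) - (3*n^2 - 27*n + 24)/((n - 6)*(n - 4)^2) - (3*n^2 - 27*n + 24)/((n - 6)^2*(n - 4))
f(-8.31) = 2.59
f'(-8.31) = -0.05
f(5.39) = 40.54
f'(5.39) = 31.00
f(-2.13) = 1.91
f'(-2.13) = -0.25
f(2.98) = -9.68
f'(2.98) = -15.66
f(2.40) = -4.08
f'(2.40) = -5.87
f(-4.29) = 2.29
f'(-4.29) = -0.12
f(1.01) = -0.01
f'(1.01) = -1.41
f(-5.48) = 2.41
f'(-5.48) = -0.09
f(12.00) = 2.75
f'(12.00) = 0.14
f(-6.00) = 2.45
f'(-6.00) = -0.08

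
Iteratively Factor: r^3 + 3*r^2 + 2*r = (r + 2)*(r^2 + r) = (r + 1)*(r + 2)*(r)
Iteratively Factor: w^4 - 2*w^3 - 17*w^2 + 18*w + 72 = (w - 3)*(w^3 + w^2 - 14*w - 24) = (w - 3)*(w + 2)*(w^2 - w - 12) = (w - 4)*(w - 3)*(w + 2)*(w + 3)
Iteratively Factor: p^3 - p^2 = (p - 1)*(p^2) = p*(p - 1)*(p)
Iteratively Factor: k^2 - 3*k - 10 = (k - 5)*(k + 2)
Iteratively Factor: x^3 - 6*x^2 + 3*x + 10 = (x - 5)*(x^2 - x - 2) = (x - 5)*(x + 1)*(x - 2)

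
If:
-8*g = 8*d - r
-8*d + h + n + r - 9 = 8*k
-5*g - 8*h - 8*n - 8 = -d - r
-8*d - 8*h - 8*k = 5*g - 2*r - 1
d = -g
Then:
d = 32*n/7 + 76/7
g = -32*n/7 - 76/7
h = 17*n/7 + 50/7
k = -29*n/7 - 621/56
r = 0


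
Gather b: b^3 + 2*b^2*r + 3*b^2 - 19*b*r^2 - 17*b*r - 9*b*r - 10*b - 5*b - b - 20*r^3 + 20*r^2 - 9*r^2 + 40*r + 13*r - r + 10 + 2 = b^3 + b^2*(2*r + 3) + b*(-19*r^2 - 26*r - 16) - 20*r^3 + 11*r^2 + 52*r + 12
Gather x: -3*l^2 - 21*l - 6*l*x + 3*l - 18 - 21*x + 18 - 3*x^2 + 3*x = -3*l^2 - 18*l - 3*x^2 + x*(-6*l - 18)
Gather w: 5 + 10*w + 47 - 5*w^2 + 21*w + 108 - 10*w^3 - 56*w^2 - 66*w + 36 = -10*w^3 - 61*w^2 - 35*w + 196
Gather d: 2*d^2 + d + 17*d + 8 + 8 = 2*d^2 + 18*d + 16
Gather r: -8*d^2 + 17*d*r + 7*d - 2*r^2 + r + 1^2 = -8*d^2 + 7*d - 2*r^2 + r*(17*d + 1) + 1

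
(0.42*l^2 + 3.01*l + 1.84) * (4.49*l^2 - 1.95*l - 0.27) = 1.8858*l^4 + 12.6959*l^3 + 2.2787*l^2 - 4.4007*l - 0.4968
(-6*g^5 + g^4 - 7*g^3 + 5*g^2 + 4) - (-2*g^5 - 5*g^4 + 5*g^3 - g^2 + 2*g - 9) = -4*g^5 + 6*g^4 - 12*g^3 + 6*g^2 - 2*g + 13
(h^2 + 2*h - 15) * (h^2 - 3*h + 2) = h^4 - h^3 - 19*h^2 + 49*h - 30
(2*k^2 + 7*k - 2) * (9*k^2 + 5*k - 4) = 18*k^4 + 73*k^3 + 9*k^2 - 38*k + 8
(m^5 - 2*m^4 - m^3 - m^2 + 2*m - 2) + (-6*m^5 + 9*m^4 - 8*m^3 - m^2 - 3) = -5*m^5 + 7*m^4 - 9*m^3 - 2*m^2 + 2*m - 5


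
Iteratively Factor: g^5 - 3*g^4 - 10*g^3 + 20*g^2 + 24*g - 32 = (g - 4)*(g^4 + g^3 - 6*g^2 - 4*g + 8) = (g - 4)*(g - 1)*(g^3 + 2*g^2 - 4*g - 8) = (g - 4)*(g - 1)*(g + 2)*(g^2 - 4) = (g - 4)*(g - 2)*(g - 1)*(g + 2)*(g + 2)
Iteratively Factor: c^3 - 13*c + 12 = (c - 1)*(c^2 + c - 12) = (c - 1)*(c + 4)*(c - 3)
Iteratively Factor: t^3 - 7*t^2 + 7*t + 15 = (t - 5)*(t^2 - 2*t - 3) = (t - 5)*(t + 1)*(t - 3)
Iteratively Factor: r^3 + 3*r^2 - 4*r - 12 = (r - 2)*(r^2 + 5*r + 6) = (r - 2)*(r + 2)*(r + 3)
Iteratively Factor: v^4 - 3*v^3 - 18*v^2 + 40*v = (v)*(v^3 - 3*v^2 - 18*v + 40) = v*(v - 5)*(v^2 + 2*v - 8) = v*(v - 5)*(v + 4)*(v - 2)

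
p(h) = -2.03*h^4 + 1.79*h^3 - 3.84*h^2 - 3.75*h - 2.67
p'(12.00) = -13353.99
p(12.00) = -39601.59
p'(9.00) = -5557.38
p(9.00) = -12361.38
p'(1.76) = -44.90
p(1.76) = -30.88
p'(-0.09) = -3.01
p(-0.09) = -2.37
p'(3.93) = -443.86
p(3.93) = -452.31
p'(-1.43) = 41.96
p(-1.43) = -18.88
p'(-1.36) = 37.05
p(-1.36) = -16.12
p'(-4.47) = 863.11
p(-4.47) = -1032.96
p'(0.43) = -6.71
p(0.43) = -4.92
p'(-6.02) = 2008.61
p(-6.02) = -3175.91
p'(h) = -8.12*h^3 + 5.37*h^2 - 7.68*h - 3.75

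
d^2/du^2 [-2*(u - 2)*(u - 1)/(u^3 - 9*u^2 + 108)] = 4*(-u^4 - 3*u^3 - 93*u^2 + 135*u - 378)/(u^7 - 15*u^6 + 27*u^5 + 459*u^4 - 1296*u^3 - 5832*u^2 + 11664*u + 34992)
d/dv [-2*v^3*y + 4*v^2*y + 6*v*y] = 2*y*(-3*v^2 + 4*v + 3)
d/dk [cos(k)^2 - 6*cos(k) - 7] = 2*(3 - cos(k))*sin(k)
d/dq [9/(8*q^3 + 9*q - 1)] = 27*(-8*q^2 - 3)/(8*q^3 + 9*q - 1)^2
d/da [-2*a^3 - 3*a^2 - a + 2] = -6*a^2 - 6*a - 1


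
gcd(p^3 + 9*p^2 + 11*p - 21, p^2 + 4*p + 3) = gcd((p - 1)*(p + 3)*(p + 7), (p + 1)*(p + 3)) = p + 3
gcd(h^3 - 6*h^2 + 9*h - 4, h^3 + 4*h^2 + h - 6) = h - 1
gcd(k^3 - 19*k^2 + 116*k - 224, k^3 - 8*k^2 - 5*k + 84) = k^2 - 11*k + 28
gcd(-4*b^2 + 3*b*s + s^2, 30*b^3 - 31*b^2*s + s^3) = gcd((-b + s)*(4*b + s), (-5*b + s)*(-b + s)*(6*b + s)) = -b + s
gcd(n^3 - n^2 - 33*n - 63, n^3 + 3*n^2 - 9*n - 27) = n^2 + 6*n + 9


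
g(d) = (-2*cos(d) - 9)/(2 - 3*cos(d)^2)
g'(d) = 2*sin(d)/(2 - 3*cos(d)^2) - 6*(-2*cos(d) - 9)*sin(d)*cos(d)/(2 - 3*cos(d)^2)^2 = 2*(3*cos(d)^2 + 27*cos(d) + 2)*sin(d)/(3*sin(d)^2 - 1)^2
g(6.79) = 36.66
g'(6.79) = 315.11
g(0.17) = 12.00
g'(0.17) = 12.77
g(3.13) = 7.00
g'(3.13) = -0.51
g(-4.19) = -6.39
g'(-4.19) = -11.84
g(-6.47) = 12.23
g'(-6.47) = -14.52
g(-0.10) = 11.33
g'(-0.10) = -6.75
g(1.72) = -4.50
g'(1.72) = -1.03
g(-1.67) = -4.47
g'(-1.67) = 0.33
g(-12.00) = 78.43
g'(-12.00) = 1555.78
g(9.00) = 14.63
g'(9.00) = -68.90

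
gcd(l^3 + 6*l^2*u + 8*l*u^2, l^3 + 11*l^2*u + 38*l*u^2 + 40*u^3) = l^2 + 6*l*u + 8*u^2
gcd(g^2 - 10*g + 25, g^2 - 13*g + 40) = g - 5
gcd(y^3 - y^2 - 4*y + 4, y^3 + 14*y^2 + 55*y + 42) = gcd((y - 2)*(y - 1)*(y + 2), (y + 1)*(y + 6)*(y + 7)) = 1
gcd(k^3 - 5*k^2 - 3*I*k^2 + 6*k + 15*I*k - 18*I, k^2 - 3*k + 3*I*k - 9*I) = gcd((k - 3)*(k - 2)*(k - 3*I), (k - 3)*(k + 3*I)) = k - 3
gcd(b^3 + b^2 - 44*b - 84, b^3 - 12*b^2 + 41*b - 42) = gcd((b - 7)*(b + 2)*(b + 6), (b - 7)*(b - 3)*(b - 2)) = b - 7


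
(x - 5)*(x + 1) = x^2 - 4*x - 5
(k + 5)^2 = k^2 + 10*k + 25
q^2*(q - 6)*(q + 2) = q^4 - 4*q^3 - 12*q^2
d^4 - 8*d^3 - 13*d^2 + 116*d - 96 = (d - 8)*(d - 3)*(d - 1)*(d + 4)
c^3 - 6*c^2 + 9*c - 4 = (c - 4)*(c - 1)^2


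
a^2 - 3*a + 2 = (a - 2)*(a - 1)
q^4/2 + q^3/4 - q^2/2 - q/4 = q*(q/2 + 1/2)*(q - 1)*(q + 1/2)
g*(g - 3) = g^2 - 3*g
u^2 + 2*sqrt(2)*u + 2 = (u + sqrt(2))^2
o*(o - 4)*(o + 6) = o^3 + 2*o^2 - 24*o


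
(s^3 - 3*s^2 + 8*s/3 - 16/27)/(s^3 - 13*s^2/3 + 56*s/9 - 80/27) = (3*s - 1)/(3*s - 5)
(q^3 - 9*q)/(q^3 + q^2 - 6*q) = (q - 3)/(q - 2)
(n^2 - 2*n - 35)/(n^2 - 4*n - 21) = (n + 5)/(n + 3)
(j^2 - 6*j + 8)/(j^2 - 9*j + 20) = (j - 2)/(j - 5)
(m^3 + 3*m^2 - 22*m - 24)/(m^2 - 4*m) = m + 7 + 6/m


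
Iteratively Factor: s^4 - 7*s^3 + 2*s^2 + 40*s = (s + 2)*(s^3 - 9*s^2 + 20*s) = s*(s + 2)*(s^2 - 9*s + 20) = s*(s - 4)*(s + 2)*(s - 5)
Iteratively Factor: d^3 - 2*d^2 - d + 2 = (d - 2)*(d^2 - 1) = (d - 2)*(d - 1)*(d + 1)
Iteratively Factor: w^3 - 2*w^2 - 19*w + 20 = (w + 4)*(w^2 - 6*w + 5) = (w - 1)*(w + 4)*(w - 5)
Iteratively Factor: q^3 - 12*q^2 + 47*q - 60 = (q - 4)*(q^2 - 8*q + 15) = (q - 4)*(q - 3)*(q - 5)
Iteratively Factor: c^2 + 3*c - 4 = (c - 1)*(c + 4)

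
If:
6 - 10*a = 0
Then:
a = 3/5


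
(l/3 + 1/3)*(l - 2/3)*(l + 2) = l^3/3 + 7*l^2/9 - 4/9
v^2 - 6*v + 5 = (v - 5)*(v - 1)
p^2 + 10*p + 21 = (p + 3)*(p + 7)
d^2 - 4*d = d*(d - 4)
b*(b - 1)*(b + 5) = b^3 + 4*b^2 - 5*b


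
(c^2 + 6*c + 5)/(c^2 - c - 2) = (c + 5)/(c - 2)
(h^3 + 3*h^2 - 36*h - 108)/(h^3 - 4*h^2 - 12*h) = (h^2 + 9*h + 18)/(h*(h + 2))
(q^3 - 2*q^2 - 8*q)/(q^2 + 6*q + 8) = q*(q - 4)/(q + 4)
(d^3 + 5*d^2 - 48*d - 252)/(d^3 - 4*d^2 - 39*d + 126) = (d + 6)/(d - 3)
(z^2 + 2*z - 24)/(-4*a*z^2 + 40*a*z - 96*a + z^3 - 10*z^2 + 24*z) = (z + 6)/(-4*a*z + 24*a + z^2 - 6*z)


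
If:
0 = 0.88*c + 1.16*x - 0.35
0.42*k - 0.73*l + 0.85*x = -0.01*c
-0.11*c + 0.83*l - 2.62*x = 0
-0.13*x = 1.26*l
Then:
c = 0.42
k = 0.03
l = 0.00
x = -0.02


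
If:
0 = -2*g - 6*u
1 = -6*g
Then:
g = -1/6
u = 1/18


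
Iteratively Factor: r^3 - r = (r - 1)*(r^2 + r) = (r - 1)*(r + 1)*(r)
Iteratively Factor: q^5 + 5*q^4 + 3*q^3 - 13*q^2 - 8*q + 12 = (q + 3)*(q^4 + 2*q^3 - 3*q^2 - 4*q + 4) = (q - 1)*(q + 3)*(q^3 + 3*q^2 - 4) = (q - 1)*(q + 2)*(q + 3)*(q^2 + q - 2) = (q - 1)*(q + 2)^2*(q + 3)*(q - 1)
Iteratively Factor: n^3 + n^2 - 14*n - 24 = (n + 2)*(n^2 - n - 12) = (n - 4)*(n + 2)*(n + 3)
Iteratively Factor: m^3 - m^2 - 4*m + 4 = (m - 1)*(m^2 - 4) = (m - 1)*(m + 2)*(m - 2)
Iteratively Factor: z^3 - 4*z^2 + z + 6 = (z - 2)*(z^2 - 2*z - 3) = (z - 3)*(z - 2)*(z + 1)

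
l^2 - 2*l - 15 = (l - 5)*(l + 3)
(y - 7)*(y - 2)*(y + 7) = y^3 - 2*y^2 - 49*y + 98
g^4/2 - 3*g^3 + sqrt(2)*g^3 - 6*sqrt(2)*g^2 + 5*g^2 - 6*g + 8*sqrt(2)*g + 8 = (g - 4)*(g - 2)*(sqrt(2)*g/2 + 1)^2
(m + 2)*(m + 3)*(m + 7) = m^3 + 12*m^2 + 41*m + 42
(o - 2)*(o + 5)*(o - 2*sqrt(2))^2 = o^4 - 4*sqrt(2)*o^3 + 3*o^3 - 12*sqrt(2)*o^2 - 2*o^2 + 24*o + 40*sqrt(2)*o - 80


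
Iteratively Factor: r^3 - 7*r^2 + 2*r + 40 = (r - 5)*(r^2 - 2*r - 8) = (r - 5)*(r + 2)*(r - 4)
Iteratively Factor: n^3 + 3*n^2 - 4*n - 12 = (n + 3)*(n^2 - 4) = (n + 2)*(n + 3)*(n - 2)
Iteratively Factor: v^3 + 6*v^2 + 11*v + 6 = (v + 2)*(v^2 + 4*v + 3) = (v + 2)*(v + 3)*(v + 1)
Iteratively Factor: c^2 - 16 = (c - 4)*(c + 4)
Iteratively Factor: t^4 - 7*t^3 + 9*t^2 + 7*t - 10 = (t + 1)*(t^3 - 8*t^2 + 17*t - 10) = (t - 5)*(t + 1)*(t^2 - 3*t + 2) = (t - 5)*(t - 1)*(t + 1)*(t - 2)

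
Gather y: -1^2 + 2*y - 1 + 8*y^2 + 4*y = 8*y^2 + 6*y - 2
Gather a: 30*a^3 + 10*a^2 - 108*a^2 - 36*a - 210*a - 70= 30*a^3 - 98*a^2 - 246*a - 70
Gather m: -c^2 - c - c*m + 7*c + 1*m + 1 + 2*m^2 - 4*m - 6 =-c^2 + 6*c + 2*m^2 + m*(-c - 3) - 5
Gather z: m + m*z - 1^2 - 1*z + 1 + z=m*z + m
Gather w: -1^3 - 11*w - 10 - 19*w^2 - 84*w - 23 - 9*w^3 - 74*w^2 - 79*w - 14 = -9*w^3 - 93*w^2 - 174*w - 48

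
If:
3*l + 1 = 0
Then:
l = -1/3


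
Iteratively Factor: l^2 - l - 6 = (l - 3)*(l + 2)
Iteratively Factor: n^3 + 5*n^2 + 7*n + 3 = (n + 3)*(n^2 + 2*n + 1) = (n + 1)*(n + 3)*(n + 1)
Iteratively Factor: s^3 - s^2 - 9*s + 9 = (s - 3)*(s^2 + 2*s - 3) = (s - 3)*(s - 1)*(s + 3)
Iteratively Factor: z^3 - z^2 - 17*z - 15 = (z - 5)*(z^2 + 4*z + 3) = (z - 5)*(z + 3)*(z + 1)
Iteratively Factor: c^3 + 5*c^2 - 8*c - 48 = (c + 4)*(c^2 + c - 12) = (c - 3)*(c + 4)*(c + 4)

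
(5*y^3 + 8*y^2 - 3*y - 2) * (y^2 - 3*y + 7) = 5*y^5 - 7*y^4 + 8*y^3 + 63*y^2 - 15*y - 14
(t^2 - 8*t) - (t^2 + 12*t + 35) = -20*t - 35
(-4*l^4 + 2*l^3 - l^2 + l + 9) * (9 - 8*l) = 32*l^5 - 52*l^4 + 26*l^3 - 17*l^2 - 63*l + 81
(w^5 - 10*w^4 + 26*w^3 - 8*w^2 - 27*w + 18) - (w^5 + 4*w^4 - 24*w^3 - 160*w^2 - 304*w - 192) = -14*w^4 + 50*w^3 + 152*w^2 + 277*w + 210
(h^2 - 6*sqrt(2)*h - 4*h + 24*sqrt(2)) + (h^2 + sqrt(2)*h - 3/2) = 2*h^2 - 5*sqrt(2)*h - 4*h - 3/2 + 24*sqrt(2)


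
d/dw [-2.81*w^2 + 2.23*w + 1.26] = 2.23 - 5.62*w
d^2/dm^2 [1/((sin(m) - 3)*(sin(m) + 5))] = (-4*sin(m)^4 - 6*sin(m)^3 - 58*sin(m)^2 - 18*sin(m) + 38)/((sin(m) - 3)^3*(sin(m) + 5)^3)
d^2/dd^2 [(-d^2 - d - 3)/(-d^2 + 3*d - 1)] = 4*(2*d^3 + 3*d^2 - 15*d + 14)/(d^6 - 9*d^5 + 30*d^4 - 45*d^3 + 30*d^2 - 9*d + 1)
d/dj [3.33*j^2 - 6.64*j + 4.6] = 6.66*j - 6.64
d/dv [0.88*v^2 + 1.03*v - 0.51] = 1.76*v + 1.03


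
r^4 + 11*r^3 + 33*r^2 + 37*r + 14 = (r + 1)^2*(r + 2)*(r + 7)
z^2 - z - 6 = (z - 3)*(z + 2)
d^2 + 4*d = d*(d + 4)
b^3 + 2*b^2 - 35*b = b*(b - 5)*(b + 7)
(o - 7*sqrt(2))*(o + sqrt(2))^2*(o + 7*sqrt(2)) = o^4 + 2*sqrt(2)*o^3 - 96*o^2 - 196*sqrt(2)*o - 196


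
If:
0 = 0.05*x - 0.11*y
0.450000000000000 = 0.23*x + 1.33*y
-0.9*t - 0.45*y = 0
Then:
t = -0.12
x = 0.54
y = 0.25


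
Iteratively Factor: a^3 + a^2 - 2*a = (a)*(a^2 + a - 2) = a*(a - 1)*(a + 2)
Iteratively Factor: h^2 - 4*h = (h)*(h - 4)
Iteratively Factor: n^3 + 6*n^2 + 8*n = (n)*(n^2 + 6*n + 8) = n*(n + 4)*(n + 2)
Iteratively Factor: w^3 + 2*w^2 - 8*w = (w)*(w^2 + 2*w - 8) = w*(w - 2)*(w + 4)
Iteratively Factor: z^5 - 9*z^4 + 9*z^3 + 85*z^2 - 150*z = (z - 5)*(z^4 - 4*z^3 - 11*z^2 + 30*z) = (z - 5)^2*(z^3 + z^2 - 6*z) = (z - 5)^2*(z - 2)*(z^2 + 3*z) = z*(z - 5)^2*(z - 2)*(z + 3)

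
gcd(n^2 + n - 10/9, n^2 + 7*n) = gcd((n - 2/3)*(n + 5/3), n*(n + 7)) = 1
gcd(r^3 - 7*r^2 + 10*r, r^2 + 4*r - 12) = r - 2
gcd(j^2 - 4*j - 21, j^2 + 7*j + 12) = j + 3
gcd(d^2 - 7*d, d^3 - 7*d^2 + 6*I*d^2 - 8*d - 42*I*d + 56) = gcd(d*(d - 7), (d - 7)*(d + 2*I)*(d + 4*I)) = d - 7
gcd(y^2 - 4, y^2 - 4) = y^2 - 4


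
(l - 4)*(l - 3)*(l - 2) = l^3 - 9*l^2 + 26*l - 24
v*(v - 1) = v^2 - v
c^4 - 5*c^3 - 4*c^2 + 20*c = c*(c - 5)*(c - 2)*(c + 2)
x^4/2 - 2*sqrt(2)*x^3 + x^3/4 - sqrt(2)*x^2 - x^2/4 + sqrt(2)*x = x*(x/2 + 1/2)*(x - 1/2)*(x - 4*sqrt(2))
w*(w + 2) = w^2 + 2*w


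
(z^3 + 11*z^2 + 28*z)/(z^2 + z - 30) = z*(z^2 + 11*z + 28)/(z^2 + z - 30)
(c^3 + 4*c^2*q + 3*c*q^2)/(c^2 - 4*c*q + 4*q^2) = c*(c^2 + 4*c*q + 3*q^2)/(c^2 - 4*c*q + 4*q^2)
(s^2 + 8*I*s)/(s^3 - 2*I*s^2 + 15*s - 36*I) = s*(s + 8*I)/(s^3 - 2*I*s^2 + 15*s - 36*I)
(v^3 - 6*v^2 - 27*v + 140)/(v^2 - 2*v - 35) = v - 4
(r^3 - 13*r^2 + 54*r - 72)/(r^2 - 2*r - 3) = (r^2 - 10*r + 24)/(r + 1)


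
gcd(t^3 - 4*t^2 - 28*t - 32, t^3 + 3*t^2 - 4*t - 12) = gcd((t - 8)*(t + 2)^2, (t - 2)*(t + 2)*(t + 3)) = t + 2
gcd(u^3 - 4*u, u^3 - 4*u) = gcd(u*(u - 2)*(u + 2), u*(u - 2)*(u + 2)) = u^3 - 4*u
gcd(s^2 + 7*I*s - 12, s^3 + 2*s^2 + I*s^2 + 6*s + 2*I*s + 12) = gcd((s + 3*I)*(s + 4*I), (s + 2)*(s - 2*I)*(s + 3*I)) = s + 3*I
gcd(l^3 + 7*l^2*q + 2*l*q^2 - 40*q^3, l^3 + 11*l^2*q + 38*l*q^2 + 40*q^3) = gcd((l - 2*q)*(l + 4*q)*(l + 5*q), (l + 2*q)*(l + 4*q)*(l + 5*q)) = l^2 + 9*l*q + 20*q^2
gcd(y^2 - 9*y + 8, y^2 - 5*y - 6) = 1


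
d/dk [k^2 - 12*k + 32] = 2*k - 12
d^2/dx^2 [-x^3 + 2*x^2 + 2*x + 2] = 4 - 6*x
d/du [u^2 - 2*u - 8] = 2*u - 2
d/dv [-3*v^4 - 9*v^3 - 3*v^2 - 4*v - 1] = -12*v^3 - 27*v^2 - 6*v - 4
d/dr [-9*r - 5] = -9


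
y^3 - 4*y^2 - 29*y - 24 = (y - 8)*(y + 1)*(y + 3)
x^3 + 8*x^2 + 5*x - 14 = (x - 1)*(x + 2)*(x + 7)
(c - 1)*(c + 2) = c^2 + c - 2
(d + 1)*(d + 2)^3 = d^4 + 7*d^3 + 18*d^2 + 20*d + 8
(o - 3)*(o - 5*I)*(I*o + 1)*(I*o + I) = -o^4 + 2*o^3 + 6*I*o^3 + 8*o^2 - 12*I*o^2 - 10*o - 18*I*o - 15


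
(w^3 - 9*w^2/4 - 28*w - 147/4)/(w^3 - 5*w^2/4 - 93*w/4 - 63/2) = (w - 7)/(w - 6)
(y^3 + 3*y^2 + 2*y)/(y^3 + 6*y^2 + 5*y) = (y + 2)/(y + 5)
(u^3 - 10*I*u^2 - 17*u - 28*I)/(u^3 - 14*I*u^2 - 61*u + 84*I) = (u + I)/(u - 3*I)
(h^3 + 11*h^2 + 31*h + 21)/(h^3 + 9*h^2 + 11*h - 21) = (h + 1)/(h - 1)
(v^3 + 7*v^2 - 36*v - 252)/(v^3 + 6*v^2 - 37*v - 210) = (v + 6)/(v + 5)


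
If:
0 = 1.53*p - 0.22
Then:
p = 0.14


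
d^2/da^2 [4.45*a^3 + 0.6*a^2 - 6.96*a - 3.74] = 26.7*a + 1.2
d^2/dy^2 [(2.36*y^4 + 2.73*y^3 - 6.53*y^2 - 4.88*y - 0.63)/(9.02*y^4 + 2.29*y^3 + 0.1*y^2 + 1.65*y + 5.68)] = (-9.09494701772928e-13*y^10 + 346.732407999998*y^9 - 3200.472792*y^8 - 6010.020588*y^7 - 5700.74557*y^6 - 3004.683402*y^5 + 8177.044074*y^4 + 6554.289854*y^3 + 2224.145886*y^2 + 593.632668*y - 332.590894)/(733.870808*y^12 + 558.945948*y^11 + 166.313466*y^10 + 427.136449*y^9 + 1592.717466*y^8 + 738.906459*y^7 + 196.038574*y^6 + 533.770035*y^5 + 1002.778974*y^4 + 231.758013*y^3 + 56.07012*y^2 + 159.69888*y + 183.250432)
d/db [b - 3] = 1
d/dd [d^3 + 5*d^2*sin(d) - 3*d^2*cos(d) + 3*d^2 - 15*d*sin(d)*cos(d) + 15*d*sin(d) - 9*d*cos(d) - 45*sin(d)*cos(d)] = 3*d^2*sin(d) + 5*d^2*cos(d) + 3*d^2 + 19*d*sin(d) + 9*d*cos(d) - 15*d*cos(2*d) + 6*d + 15*sin(d) - 15*sin(2*d)/2 - 9*cos(d) - 45*cos(2*d)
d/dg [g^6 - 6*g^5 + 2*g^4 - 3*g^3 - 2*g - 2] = 6*g^5 - 30*g^4 + 8*g^3 - 9*g^2 - 2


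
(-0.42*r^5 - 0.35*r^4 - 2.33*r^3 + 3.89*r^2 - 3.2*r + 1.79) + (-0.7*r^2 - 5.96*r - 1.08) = -0.42*r^5 - 0.35*r^4 - 2.33*r^3 + 3.19*r^2 - 9.16*r + 0.71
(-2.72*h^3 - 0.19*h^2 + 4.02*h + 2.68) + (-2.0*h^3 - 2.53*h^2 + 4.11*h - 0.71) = -4.72*h^3 - 2.72*h^2 + 8.13*h + 1.97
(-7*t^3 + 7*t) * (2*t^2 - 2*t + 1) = -14*t^5 + 14*t^4 + 7*t^3 - 14*t^2 + 7*t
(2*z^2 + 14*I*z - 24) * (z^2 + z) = 2*z^4 + 2*z^3 + 14*I*z^3 - 24*z^2 + 14*I*z^2 - 24*z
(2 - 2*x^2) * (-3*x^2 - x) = 6*x^4 + 2*x^3 - 6*x^2 - 2*x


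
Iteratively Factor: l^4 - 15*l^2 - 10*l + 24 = (l - 4)*(l^3 + 4*l^2 + l - 6) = (l - 4)*(l + 3)*(l^2 + l - 2) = (l - 4)*(l - 1)*(l + 3)*(l + 2)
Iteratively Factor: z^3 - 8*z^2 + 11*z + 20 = (z - 5)*(z^2 - 3*z - 4) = (z - 5)*(z + 1)*(z - 4)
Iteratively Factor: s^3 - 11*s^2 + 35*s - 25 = (s - 5)*(s^2 - 6*s + 5) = (s - 5)^2*(s - 1)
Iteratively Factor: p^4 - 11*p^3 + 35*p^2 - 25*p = (p)*(p^3 - 11*p^2 + 35*p - 25) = p*(p - 5)*(p^2 - 6*p + 5) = p*(p - 5)*(p - 1)*(p - 5)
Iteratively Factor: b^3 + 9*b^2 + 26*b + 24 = (b + 4)*(b^2 + 5*b + 6) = (b + 2)*(b + 4)*(b + 3)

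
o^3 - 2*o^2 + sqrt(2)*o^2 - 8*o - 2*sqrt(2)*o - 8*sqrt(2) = (o - 4)*(o + 2)*(o + sqrt(2))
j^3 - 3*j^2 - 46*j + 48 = (j - 8)*(j - 1)*(j + 6)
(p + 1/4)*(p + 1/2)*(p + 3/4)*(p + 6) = p^4 + 15*p^3/2 + 155*p^2/16 + 135*p/32 + 9/16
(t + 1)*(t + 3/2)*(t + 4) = t^3 + 13*t^2/2 + 23*t/2 + 6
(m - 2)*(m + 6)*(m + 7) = m^3 + 11*m^2 + 16*m - 84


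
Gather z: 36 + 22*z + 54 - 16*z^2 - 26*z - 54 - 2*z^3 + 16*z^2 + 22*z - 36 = -2*z^3 + 18*z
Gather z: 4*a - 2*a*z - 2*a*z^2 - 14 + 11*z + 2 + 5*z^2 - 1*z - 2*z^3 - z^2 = 4*a - 2*z^3 + z^2*(4 - 2*a) + z*(10 - 2*a) - 12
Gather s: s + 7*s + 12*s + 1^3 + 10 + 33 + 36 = 20*s + 80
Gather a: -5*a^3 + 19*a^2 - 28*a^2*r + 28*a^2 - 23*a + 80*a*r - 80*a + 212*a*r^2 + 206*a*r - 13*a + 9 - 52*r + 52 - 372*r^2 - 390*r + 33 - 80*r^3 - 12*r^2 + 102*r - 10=-5*a^3 + a^2*(47 - 28*r) + a*(212*r^2 + 286*r - 116) - 80*r^3 - 384*r^2 - 340*r + 84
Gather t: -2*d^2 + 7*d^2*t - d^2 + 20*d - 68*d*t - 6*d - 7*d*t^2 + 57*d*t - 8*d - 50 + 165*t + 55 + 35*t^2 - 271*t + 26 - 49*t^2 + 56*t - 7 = -3*d^2 + 6*d + t^2*(-7*d - 14) + t*(7*d^2 - 11*d - 50) + 24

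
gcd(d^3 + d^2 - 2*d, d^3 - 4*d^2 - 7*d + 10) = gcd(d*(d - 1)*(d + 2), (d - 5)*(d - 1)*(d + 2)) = d^2 + d - 2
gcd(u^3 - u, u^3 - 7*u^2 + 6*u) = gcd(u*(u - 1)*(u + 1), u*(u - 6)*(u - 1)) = u^2 - u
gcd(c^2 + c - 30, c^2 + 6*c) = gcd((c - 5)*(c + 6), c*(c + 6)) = c + 6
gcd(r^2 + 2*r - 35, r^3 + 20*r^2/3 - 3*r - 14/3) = r + 7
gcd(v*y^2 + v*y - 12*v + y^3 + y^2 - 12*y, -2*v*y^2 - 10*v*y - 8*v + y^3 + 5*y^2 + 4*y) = y + 4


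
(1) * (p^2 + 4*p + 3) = p^2 + 4*p + 3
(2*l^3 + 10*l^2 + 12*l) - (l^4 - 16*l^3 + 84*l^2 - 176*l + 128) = -l^4 + 18*l^3 - 74*l^2 + 188*l - 128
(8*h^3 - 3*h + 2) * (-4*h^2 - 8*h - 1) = -32*h^5 - 64*h^4 + 4*h^3 + 16*h^2 - 13*h - 2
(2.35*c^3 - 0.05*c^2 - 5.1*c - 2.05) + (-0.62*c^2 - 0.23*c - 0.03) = 2.35*c^3 - 0.67*c^2 - 5.33*c - 2.08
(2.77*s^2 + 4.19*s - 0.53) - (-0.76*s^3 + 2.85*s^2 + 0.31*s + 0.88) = 0.76*s^3 - 0.0800000000000001*s^2 + 3.88*s - 1.41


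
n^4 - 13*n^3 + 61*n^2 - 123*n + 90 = (n - 5)*(n - 3)^2*(n - 2)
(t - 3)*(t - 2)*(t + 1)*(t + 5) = t^4 + t^3 - 19*t^2 + 11*t + 30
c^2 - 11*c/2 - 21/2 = (c - 7)*(c + 3/2)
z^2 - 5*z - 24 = (z - 8)*(z + 3)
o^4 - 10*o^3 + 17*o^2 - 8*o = o*(o - 8)*(o - 1)^2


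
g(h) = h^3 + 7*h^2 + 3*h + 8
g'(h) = 3*h^2 + 14*h + 3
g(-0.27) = 7.68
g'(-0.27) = -0.56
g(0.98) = 18.60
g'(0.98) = 19.60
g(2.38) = 68.27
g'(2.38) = 53.31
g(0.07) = 8.24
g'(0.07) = 3.99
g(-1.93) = 21.10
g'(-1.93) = -12.85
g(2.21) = 59.61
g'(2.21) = 48.59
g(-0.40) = 7.86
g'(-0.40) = -2.12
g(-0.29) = 7.69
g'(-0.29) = -0.81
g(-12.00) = -748.00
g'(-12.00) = 267.00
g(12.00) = 2780.00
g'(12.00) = 603.00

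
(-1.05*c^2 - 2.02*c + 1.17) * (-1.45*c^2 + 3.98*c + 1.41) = 1.5225*c^4 - 1.25*c^3 - 11.2166*c^2 + 1.8084*c + 1.6497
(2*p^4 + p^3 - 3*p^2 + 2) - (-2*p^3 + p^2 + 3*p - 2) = 2*p^4 + 3*p^3 - 4*p^2 - 3*p + 4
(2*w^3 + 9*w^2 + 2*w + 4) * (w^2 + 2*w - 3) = 2*w^5 + 13*w^4 + 14*w^3 - 19*w^2 + 2*w - 12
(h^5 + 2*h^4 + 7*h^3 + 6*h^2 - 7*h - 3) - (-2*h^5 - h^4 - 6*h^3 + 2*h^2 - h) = 3*h^5 + 3*h^4 + 13*h^3 + 4*h^2 - 6*h - 3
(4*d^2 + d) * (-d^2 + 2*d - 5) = -4*d^4 + 7*d^3 - 18*d^2 - 5*d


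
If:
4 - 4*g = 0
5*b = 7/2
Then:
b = 7/10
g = 1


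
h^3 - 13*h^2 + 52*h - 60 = (h - 6)*(h - 5)*(h - 2)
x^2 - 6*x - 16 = (x - 8)*(x + 2)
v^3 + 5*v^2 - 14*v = v*(v - 2)*(v + 7)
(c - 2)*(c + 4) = c^2 + 2*c - 8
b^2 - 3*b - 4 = (b - 4)*(b + 1)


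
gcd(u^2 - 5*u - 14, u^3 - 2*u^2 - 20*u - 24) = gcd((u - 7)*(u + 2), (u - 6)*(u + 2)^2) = u + 2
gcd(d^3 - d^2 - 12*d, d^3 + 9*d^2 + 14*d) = d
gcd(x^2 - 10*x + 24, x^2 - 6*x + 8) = x - 4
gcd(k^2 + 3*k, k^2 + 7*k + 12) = k + 3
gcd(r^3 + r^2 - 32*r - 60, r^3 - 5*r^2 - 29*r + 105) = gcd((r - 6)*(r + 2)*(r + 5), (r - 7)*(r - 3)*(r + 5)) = r + 5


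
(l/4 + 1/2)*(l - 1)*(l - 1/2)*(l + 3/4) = l^4/4 + 5*l^3/16 - 17*l^2/32 - 7*l/32 + 3/16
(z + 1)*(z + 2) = z^2 + 3*z + 2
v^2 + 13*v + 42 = (v + 6)*(v + 7)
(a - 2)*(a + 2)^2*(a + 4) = a^4 + 6*a^3 + 4*a^2 - 24*a - 32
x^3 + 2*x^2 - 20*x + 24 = (x - 2)^2*(x + 6)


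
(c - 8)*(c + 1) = c^2 - 7*c - 8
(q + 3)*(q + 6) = q^2 + 9*q + 18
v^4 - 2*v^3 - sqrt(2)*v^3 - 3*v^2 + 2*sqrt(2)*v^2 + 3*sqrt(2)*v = v*(v - 3)*(v + 1)*(v - sqrt(2))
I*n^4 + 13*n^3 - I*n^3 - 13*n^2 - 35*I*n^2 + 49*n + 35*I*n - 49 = (n - 7*I)^2*(n + I)*(I*n - I)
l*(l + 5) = l^2 + 5*l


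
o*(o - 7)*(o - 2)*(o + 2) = o^4 - 7*o^3 - 4*o^2 + 28*o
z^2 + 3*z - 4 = (z - 1)*(z + 4)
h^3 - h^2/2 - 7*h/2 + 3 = (h - 3/2)*(h - 1)*(h + 2)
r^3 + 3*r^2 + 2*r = r*(r + 1)*(r + 2)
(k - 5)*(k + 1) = k^2 - 4*k - 5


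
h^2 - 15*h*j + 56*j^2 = (h - 8*j)*(h - 7*j)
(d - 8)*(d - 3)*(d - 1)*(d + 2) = d^4 - 10*d^3 + 11*d^2 + 46*d - 48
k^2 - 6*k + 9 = (k - 3)^2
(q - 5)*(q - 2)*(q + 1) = q^3 - 6*q^2 + 3*q + 10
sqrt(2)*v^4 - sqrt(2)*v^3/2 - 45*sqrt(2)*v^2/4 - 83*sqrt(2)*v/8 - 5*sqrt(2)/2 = (v - 4)*(v + 1/2)*(v + 5/2)*(sqrt(2)*v + sqrt(2)/2)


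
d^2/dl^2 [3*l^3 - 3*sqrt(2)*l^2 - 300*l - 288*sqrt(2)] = 18*l - 6*sqrt(2)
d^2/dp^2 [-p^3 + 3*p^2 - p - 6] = 6 - 6*p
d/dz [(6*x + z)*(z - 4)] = 6*x + 2*z - 4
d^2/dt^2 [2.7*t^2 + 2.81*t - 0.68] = 5.40000000000000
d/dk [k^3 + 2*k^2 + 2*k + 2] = 3*k^2 + 4*k + 2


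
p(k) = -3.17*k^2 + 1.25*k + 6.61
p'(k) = 1.25 - 6.34*k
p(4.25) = -45.34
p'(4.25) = -25.70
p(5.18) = -71.97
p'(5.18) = -31.59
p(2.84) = -15.41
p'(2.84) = -16.76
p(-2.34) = -13.67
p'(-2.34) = 16.09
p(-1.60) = -3.51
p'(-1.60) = 11.39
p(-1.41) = -1.45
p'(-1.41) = 10.19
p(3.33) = -24.38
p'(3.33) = -19.86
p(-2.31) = -13.19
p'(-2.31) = 15.90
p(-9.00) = -261.41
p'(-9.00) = 58.31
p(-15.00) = -725.39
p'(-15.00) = 96.35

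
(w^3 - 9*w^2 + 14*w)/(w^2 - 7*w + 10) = w*(w - 7)/(w - 5)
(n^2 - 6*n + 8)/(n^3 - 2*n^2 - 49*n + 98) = (n - 4)/(n^2 - 49)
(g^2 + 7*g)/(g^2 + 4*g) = (g + 7)/(g + 4)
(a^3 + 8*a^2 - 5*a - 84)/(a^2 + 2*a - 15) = (a^2 + 11*a + 28)/(a + 5)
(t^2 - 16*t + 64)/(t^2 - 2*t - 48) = (t - 8)/(t + 6)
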